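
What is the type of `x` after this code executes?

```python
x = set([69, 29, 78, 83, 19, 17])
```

set() constructor returns set

set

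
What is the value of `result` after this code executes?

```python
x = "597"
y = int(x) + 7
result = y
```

x = '597'; y = 604; result = 604

604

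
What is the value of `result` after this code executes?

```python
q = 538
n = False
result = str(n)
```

q = 538; n = False; result = 'False'

'False'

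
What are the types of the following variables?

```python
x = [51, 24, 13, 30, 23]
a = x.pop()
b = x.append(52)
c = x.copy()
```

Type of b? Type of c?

append() returns None; copy() returns list

NoneType, list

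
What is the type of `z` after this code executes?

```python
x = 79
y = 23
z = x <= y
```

Comparison returns bool

bool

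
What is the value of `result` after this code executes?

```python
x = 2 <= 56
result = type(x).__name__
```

x is bool; result = 'bool'

'bool'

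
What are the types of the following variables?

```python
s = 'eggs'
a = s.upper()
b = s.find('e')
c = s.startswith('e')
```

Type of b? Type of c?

find() returns int; startswith() returns bool

int, bool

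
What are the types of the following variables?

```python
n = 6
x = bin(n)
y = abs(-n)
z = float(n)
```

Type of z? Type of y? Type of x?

float() returns float; abs() of int returns int; bin() returns str

float, int, str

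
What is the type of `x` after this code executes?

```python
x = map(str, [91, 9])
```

map() returns a map object

map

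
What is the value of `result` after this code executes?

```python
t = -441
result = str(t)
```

t = -441; result = '-441'

'-441'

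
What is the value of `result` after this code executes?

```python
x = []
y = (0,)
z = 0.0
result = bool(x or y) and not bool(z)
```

x = []; y = (0,); z = 0.0; result = True

True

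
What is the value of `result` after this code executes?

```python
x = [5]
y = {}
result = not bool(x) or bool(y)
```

x = [5]; y = {}; result = False

False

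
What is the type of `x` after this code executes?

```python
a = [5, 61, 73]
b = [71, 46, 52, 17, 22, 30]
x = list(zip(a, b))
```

list(zip()) returns a list of tuples

list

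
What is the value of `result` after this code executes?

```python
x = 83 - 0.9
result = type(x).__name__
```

x is float; result = 'float'

'float'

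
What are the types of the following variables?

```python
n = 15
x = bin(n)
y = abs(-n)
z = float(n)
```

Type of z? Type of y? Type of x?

float() returns float; abs() of int returns int; bin() returns str

float, int, str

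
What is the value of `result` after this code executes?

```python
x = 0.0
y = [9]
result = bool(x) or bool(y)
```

x = 0.0; y = [9]; result = True

True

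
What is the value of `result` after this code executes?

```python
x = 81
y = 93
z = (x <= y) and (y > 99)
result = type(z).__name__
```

x is int; y is int; z is bool; result = 'bool'

'bool'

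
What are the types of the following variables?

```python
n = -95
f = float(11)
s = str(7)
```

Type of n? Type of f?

n is assigned a bare integer (no decimal point), so it is an int; f is assigned the result of calling float(), which returns a float

int, float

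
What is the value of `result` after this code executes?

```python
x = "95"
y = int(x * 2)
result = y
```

x = '95'; y = 9595; result = 9595

9595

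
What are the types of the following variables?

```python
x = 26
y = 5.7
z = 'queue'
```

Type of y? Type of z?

y is assigned a number with a decimal point, so it is a float; z is assigned a quoted string literal, so it is a str

float, str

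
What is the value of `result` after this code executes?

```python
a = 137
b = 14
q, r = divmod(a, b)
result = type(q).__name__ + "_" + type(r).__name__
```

a is int; b is int; q is int; r is int; result = 'int_int'

'int_int'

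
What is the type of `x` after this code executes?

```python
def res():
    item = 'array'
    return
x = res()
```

Bare return returns None

NoneType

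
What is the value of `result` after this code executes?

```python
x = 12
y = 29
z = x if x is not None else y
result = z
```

x = 12; y = 29; z = 12; result = 12

12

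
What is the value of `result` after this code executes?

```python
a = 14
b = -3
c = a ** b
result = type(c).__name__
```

a is int; b is int; c is float; result = 'float'

'float'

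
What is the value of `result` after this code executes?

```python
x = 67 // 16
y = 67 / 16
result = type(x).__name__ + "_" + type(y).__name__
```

x is int; y is float; result = 'int_float'

'int_float'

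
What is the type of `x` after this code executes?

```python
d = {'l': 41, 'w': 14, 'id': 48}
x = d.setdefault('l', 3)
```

dict.setdefault() returns the (existing or default) value

int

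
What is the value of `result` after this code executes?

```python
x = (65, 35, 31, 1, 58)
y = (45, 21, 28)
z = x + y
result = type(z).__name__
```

x is tuple; y is tuple; z is tuple; result = 'tuple'

'tuple'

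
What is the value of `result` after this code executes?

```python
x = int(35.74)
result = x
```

x = 35; result = 35

35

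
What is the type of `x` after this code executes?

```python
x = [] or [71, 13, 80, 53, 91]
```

'or' returns first truthy value (list)

list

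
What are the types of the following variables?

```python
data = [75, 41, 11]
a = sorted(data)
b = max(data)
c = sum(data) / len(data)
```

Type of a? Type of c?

sorted() returns list; int / int = float

list, float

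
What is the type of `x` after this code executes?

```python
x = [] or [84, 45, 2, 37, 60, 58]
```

'or' returns first truthy value (list)

list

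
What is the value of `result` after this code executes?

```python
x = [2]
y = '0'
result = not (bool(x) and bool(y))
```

x = [2]; y = '0'; result = False

False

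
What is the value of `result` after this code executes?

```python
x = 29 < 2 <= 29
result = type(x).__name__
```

x is bool; result = 'bool'

'bool'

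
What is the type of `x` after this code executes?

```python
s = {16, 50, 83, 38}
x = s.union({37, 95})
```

set.union() returns a new set

set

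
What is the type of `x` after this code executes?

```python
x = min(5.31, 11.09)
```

min() of floats returns float

float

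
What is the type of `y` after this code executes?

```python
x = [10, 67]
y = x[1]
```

Indexing list[int] returns int

int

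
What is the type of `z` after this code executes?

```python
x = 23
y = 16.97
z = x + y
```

int + float = float

float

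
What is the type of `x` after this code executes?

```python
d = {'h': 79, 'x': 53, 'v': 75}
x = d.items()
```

dict.items() returns dict_items view

dict_items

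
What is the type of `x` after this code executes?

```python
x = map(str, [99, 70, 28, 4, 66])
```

map() returns a map object

map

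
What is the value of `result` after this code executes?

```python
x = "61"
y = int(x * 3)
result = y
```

x = '61'; y = 616161; result = 616161

616161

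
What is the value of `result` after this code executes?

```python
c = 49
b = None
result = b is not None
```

c = 49; b = None; result = False

False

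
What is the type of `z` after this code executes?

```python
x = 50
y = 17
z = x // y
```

int // int = int

int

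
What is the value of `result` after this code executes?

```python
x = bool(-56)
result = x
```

x = True; result = True

True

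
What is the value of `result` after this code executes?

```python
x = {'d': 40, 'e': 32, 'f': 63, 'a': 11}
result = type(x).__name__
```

x is dict; result = 'dict'

'dict'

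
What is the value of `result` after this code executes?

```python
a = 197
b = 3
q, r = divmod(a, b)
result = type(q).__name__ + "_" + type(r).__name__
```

a is int; b is int; q is int; r is int; result = 'int_int'

'int_int'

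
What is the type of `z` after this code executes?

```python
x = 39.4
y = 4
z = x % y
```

float % int = float

float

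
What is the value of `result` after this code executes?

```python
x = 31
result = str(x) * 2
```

x = 31; result = '3131'

'3131'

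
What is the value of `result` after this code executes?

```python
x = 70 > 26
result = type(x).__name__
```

x is bool; result = 'bool'

'bool'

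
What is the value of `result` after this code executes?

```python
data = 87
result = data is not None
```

data = 87; result = True

True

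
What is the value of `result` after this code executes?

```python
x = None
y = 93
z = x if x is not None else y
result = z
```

x = None; y = 93; z = 93; result = 93

93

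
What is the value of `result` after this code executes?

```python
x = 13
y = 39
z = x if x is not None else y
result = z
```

x = 13; y = 39; z = 13; result = 13

13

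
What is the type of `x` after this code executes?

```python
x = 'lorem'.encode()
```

str.encode() returns bytes

bytes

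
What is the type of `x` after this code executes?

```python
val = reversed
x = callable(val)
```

callable() returns bool

bool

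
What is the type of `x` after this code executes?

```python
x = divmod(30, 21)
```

divmod() returns tuple of (quotient, remainder)

tuple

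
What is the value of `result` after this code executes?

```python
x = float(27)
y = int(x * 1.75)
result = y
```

x = 27.0; y = 47; result = 47

47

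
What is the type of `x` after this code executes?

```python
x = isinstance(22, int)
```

isinstance() returns bool

bool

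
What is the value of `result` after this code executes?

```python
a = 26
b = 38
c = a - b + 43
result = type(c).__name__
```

a is int; b is int; c is int; result = 'int'

'int'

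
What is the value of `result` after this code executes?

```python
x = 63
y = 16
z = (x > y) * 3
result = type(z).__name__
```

x is int; y is int; z is int; result = 'int'

'int'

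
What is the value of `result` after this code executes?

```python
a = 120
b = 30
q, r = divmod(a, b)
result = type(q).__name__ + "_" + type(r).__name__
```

a is int; b is int; q is int; r is int; result = 'int_int'

'int_int'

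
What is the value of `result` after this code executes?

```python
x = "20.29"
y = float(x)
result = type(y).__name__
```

x is str; y is float; result = 'float'

'float'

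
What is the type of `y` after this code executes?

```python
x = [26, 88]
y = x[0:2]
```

Slicing a list returns a list

list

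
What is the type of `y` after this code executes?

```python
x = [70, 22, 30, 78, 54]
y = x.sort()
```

list.sort() returns None (mutates in place)

NoneType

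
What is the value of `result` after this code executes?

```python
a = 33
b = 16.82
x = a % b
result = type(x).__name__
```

a is int; b is float; x is float; result = 'float'

'float'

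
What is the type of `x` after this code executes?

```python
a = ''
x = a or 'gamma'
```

'or' returns first truthy value (str)

str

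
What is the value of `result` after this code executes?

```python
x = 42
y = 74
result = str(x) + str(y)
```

x = 42; y = 74; result = '4274'

'4274'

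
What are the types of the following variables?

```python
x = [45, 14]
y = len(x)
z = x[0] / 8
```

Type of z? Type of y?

int / int = float; len() returns int

float, int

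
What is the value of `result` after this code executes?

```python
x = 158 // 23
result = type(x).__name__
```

x is int; result = 'int'

'int'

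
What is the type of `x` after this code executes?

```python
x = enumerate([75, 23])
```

enumerate() returns an enumerate object

enumerate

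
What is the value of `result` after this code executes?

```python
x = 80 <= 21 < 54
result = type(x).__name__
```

x is bool; result = 'bool'

'bool'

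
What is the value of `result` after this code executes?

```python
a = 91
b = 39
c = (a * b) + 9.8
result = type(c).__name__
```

a is int; b is int; c is float; result = 'float'

'float'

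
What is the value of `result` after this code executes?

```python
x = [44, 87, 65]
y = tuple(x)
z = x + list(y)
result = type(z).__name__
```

x is list; y is tuple; z is list; result = 'list'

'list'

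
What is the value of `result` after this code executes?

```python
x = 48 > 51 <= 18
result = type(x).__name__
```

x is bool; result = 'bool'

'bool'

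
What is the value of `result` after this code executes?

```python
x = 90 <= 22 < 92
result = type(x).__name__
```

x is bool; result = 'bool'

'bool'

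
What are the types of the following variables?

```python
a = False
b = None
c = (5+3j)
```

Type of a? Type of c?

a is assigned the constant False, which has type bool; c is assigned (5+3j), an int plus an imaginary literal (j suffix), which evaluates to complex

bool, complex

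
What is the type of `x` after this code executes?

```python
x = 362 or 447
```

'or' returns first truthy value (int)

int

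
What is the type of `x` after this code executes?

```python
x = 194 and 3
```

'and' with truthy values returns last operand (int)

int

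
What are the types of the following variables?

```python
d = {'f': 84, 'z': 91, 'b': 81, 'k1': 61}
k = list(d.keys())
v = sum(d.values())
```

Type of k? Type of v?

list() converts to list; sum of ints is int

list, int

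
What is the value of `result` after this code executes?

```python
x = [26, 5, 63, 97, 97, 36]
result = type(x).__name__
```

x is list; result = 'list'

'list'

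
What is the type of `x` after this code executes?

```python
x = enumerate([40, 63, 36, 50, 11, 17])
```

enumerate() returns an enumerate object

enumerate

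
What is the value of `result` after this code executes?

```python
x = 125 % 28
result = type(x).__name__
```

x is int; result = 'int'

'int'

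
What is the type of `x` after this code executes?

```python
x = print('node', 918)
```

print() returns None

NoneType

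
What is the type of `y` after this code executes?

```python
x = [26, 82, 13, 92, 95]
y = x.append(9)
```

list.append() returns None (mutates in place)

NoneType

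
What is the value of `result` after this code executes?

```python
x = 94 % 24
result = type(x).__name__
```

x is int; result = 'int'

'int'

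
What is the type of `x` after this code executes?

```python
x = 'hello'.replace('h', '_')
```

str.replace() returns str

str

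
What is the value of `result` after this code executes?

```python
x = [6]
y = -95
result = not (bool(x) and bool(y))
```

x = [6]; y = -95; result = False

False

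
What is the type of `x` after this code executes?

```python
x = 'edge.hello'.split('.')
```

str.split() returns list

list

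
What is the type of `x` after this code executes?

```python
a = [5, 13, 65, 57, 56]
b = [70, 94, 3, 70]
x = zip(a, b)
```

zip() returns a zip object

zip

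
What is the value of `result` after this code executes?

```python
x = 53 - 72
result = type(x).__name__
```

x is int; result = 'int'

'int'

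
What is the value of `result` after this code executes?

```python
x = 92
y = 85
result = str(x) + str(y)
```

x = 92; y = 85; result = '9285'

'9285'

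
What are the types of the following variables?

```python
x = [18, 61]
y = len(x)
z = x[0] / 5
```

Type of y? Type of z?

len() returns int; int / int = float

int, float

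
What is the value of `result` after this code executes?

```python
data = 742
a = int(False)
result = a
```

data = 742; a = 0; result = 0

0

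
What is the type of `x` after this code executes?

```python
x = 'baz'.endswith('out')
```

str.endswith() returns bool

bool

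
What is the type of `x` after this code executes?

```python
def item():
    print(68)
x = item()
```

Function without return returns None

NoneType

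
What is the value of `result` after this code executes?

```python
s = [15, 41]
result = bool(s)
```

s = [15, 41]; result = True

True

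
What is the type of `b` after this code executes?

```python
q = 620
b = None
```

None has type NoneType

NoneType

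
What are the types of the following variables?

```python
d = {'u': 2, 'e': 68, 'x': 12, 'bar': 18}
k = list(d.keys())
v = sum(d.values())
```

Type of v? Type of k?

sum of ints is int; list() converts to list

int, list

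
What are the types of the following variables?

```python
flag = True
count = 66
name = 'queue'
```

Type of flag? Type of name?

flag is assigned the constant True, which has type bool; name is assigned a quoted string literal, so it is a str

bool, str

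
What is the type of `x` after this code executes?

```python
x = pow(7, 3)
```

pow(int, int) returns int

int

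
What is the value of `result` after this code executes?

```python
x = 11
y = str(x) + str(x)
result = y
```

x = 11; y = '1111'; result = '1111'

'1111'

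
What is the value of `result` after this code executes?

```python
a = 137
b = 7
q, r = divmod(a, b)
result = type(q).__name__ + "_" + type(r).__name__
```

a is int; b is int; q is int; r is int; result = 'int_int'

'int_int'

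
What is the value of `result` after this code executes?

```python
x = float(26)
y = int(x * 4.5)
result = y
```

x = 26.0; y = 117; result = 117

117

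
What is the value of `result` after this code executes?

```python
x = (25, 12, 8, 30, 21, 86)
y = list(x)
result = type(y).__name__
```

x is tuple; y is list; result = 'list'

'list'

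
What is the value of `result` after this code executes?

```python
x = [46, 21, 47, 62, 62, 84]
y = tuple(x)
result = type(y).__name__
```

x is list; y is tuple; result = 'tuple'

'tuple'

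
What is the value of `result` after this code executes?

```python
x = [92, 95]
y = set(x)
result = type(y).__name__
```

x is list; y is set; result = 'set'

'set'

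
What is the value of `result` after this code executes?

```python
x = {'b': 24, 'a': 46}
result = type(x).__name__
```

x is dict; result = 'dict'

'dict'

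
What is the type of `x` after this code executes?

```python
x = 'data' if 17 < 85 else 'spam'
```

Both branches of conditional are str

str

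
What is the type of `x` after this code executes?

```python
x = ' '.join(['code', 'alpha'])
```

str.join() returns str

str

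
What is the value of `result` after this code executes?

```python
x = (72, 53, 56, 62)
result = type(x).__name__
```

x is tuple; result = 'tuple'

'tuple'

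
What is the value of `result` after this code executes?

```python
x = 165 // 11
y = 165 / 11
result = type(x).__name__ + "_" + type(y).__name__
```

x is int; y is float; result = 'int_float'

'int_float'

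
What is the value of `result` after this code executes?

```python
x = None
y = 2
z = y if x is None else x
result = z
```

x = None; y = 2; z = 2; result = 2

2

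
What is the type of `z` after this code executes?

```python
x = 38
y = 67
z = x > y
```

Comparison returns bool

bool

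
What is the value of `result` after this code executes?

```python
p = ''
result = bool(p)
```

p = ''; result = False

False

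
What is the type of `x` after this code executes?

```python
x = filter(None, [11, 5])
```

filter() returns a filter object

filter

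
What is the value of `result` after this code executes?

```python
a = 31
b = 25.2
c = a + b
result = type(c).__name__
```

a is int; b is float; c is float; result = 'float'

'float'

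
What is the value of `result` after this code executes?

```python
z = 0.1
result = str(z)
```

z = 0.1; result = '0.1'

'0.1'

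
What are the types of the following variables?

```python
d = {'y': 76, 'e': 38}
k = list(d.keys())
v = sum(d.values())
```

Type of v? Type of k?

sum of ints is int; list() converts to list

int, list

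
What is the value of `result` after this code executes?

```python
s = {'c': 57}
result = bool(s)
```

s = {'c': 57}; result = True

True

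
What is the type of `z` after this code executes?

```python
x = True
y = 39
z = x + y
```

bool + int = int (bool is subclass of int)

int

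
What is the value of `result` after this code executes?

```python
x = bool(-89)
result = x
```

x = True; result = True

True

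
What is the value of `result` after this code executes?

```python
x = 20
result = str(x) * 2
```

x = 20; result = '2020'

'2020'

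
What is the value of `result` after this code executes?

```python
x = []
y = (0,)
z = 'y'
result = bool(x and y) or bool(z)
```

x = []; y = (0,); z = 'y'; result = True

True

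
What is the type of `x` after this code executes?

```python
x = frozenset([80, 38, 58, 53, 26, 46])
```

frozenset() returns frozenset

frozenset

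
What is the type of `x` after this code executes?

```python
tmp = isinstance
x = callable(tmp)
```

callable() returns bool

bool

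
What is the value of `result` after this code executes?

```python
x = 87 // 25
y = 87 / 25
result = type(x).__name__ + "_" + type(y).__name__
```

x is int; y is float; result = 'int_float'

'int_float'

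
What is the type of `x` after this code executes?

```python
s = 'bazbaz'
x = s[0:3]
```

Slicing a str returns str

str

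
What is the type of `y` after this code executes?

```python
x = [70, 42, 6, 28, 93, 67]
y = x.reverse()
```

list.reverse() returns None

NoneType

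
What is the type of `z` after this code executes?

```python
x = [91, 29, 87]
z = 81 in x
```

'in' operator returns bool

bool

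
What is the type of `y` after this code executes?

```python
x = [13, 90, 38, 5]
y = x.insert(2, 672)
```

list.insert() returns None

NoneType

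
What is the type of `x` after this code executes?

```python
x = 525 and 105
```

'and' with truthy values returns last operand (int)

int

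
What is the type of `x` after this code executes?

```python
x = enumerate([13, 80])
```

enumerate() returns an enumerate object

enumerate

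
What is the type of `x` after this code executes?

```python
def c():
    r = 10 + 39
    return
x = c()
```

Bare return returns None

NoneType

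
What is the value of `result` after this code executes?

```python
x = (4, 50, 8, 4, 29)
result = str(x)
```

x = (4, 50, 8, 4, 29); result = '(4, 50, 8, 4, 29)'

'(4, 50, 8, 4, 29)'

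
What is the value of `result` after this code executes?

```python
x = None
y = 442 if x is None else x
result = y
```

x = None; y = 442; result = 442

442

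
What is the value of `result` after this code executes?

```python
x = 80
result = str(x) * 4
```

x = 80; result = '80808080'

'80808080'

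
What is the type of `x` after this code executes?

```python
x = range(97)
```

range() returns a range object

range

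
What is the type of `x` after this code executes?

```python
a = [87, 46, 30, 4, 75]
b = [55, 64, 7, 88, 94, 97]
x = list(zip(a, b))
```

list(zip()) returns a list of tuples

list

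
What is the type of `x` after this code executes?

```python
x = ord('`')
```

ord() returns int (code point)

int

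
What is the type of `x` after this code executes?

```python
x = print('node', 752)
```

print() returns None

NoneType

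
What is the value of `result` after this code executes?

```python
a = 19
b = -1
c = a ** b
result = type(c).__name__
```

a is int; b is int; c is float; result = 'float'

'float'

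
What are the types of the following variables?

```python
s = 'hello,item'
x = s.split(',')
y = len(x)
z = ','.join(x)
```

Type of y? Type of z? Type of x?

len() returns int; str.join() returns str; str.split() returns list

int, str, list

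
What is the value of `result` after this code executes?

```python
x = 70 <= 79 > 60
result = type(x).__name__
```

x is bool; result = 'bool'

'bool'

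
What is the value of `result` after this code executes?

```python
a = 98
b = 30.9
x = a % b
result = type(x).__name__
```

a is int; b is float; x is float; result = 'float'

'float'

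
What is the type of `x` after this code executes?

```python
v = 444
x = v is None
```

'is' comparison returns bool

bool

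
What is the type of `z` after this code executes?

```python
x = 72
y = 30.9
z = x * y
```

int * float = float

float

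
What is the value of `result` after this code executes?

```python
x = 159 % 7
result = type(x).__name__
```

x is int; result = 'int'

'int'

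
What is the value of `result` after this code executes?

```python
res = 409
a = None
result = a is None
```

res = 409; a = None; result = True

True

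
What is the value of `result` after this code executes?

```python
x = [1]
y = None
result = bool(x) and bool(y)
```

x = [1]; y = None; result = False

False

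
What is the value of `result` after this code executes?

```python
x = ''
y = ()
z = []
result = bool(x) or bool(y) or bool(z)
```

x = ''; y = (); z = []; result = False

False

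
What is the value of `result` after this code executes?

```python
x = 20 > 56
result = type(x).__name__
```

x is bool; result = 'bool'

'bool'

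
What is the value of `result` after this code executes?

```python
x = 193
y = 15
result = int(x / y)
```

x = 193; y = 15; result = 12

12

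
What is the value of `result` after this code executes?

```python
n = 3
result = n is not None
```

n = 3; result = True

True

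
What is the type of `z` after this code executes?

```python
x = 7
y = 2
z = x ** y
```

positive int ** positive int = int

int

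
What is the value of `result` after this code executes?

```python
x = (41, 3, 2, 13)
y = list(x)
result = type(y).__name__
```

x is tuple; y is list; result = 'list'

'list'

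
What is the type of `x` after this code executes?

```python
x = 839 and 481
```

'and' with truthy values returns last operand (int)

int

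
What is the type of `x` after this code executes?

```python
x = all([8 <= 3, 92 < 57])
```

all() returns bool

bool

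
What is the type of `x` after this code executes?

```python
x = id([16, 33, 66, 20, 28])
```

id() returns int

int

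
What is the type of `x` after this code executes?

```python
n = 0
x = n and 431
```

'and' returns first falsy value (0 is int)

int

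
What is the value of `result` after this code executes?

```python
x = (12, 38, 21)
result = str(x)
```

x = (12, 38, 21); result = '(12, 38, 21)'

'(12, 38, 21)'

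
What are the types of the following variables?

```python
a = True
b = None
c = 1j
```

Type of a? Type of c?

a is assigned the constant True, which has type bool; c is assigned 1j, an imaginary literal (j suffix), which has type complex

bool, complex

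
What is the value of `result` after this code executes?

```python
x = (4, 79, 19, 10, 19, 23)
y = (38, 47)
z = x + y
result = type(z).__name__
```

x is tuple; y is tuple; z is tuple; result = 'tuple'

'tuple'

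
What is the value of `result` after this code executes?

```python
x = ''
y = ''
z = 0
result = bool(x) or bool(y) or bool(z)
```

x = ''; y = ''; z = 0; result = False

False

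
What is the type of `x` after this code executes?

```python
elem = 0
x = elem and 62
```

'and' returns first falsy value (0 is int)

int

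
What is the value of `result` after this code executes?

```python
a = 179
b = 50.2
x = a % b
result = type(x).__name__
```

a is int; b is float; x is float; result = 'float'

'float'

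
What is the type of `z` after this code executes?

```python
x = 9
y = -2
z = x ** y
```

int ** negative = float

float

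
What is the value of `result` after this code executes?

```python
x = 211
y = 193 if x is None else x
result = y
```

x = 211; y = 211; result = 211

211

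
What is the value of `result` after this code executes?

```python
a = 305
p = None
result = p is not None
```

a = 305; p = None; result = False

False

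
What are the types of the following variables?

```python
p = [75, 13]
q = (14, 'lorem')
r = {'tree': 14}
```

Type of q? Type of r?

q is assigned a tuple (parenthesized, comma-separated values); r is assigned a dict literal ({key: value})

tuple, dict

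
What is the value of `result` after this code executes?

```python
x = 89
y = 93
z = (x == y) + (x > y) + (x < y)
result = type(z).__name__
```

x is int; y is int; z is int; result = 'int'

'int'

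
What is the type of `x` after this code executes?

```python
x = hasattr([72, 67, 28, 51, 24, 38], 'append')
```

hasattr() returns bool

bool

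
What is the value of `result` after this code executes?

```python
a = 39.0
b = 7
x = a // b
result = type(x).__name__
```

a is float; b is int; x is float; result = 'float'

'float'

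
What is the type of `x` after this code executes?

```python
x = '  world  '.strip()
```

str.strip() returns str

str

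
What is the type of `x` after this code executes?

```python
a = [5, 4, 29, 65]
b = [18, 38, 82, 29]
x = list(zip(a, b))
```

list(zip()) returns a list of tuples

list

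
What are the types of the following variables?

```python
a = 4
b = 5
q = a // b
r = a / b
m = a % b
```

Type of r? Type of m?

/ returns float; % of ints returns int

float, int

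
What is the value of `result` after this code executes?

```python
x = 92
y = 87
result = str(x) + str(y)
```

x = 92; y = 87; result = '9287'

'9287'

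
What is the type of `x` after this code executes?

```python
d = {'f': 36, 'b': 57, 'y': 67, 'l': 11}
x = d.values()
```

.values() returns dict_values view

dict_values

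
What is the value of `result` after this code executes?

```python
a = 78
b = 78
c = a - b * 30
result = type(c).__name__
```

a is int; b is int; c is int; result = 'int'

'int'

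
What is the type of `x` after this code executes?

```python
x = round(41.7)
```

round() with no decimal places returns int

int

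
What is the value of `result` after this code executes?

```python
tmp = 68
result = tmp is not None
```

tmp = 68; result = True

True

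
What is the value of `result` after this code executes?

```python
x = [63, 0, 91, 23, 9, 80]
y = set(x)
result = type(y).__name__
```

x is list; y is set; result = 'set'

'set'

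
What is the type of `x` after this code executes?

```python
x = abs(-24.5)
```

abs() of float returns float

float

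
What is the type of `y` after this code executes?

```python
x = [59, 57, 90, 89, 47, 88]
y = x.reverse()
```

list.reverse() returns None

NoneType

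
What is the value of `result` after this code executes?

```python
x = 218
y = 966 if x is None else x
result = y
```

x = 218; y = 218; result = 218

218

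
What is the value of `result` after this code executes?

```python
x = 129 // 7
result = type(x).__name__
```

x is int; result = 'int'

'int'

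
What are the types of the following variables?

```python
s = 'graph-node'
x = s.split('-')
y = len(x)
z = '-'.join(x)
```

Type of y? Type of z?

len() returns int; str.join() returns str

int, str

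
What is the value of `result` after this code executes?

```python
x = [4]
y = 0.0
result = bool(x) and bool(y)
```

x = [4]; y = 0.0; result = False

False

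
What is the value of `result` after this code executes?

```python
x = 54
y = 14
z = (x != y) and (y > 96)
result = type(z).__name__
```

x is int; y is int; z is bool; result = 'bool'

'bool'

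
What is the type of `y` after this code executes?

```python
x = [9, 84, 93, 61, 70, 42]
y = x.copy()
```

list.copy() returns list

list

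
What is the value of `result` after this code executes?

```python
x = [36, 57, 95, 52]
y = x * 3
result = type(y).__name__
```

x is list; y is list; result = 'list'

'list'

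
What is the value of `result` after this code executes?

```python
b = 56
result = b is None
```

b = 56; result = False

False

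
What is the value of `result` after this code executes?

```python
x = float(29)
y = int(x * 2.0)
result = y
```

x = 29.0; y = 58; result = 58

58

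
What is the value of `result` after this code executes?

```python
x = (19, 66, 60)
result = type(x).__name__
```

x is tuple; result = 'tuple'

'tuple'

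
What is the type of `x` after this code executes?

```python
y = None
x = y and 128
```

'and' returns first falsy value (None)

NoneType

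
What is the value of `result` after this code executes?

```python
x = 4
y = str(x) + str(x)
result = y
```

x = 4; y = '44'; result = '44'

'44'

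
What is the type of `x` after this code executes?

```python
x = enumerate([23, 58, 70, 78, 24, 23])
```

enumerate() returns an enumerate object

enumerate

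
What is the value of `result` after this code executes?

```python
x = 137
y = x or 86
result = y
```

x = 137; y = 137; result = 137

137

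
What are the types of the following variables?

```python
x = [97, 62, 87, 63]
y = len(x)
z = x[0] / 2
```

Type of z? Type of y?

int / int = float; len() returns int

float, int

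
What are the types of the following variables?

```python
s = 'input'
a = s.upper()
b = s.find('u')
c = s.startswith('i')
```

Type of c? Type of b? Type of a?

startswith() returns bool; find() returns int; upper() returns str

bool, int, str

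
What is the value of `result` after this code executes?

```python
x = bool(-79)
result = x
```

x = True; result = True

True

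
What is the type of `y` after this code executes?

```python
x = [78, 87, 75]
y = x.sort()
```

list.sort() returns None (mutates in place)

NoneType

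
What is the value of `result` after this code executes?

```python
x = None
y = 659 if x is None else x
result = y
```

x = None; y = 659; result = 659

659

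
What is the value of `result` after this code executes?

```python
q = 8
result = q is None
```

q = 8; result = False

False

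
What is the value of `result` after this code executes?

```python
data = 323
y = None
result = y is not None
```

data = 323; y = None; result = False

False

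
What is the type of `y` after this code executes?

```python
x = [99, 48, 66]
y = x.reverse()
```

list.reverse() returns None

NoneType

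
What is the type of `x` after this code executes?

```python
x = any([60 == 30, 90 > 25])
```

any() returns bool

bool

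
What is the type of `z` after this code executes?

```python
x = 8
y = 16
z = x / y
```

int / int = float

float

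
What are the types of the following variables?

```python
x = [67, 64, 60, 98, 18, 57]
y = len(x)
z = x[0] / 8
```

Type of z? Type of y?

int / int = float; len() returns int

float, int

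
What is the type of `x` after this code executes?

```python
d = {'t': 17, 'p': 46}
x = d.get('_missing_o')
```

dict.get() returns None when key not found

NoneType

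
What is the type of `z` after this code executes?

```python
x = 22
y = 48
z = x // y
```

int // int = int

int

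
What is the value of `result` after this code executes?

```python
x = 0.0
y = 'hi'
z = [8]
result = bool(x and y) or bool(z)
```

x = 0.0; y = 'hi'; z = [8]; result = True

True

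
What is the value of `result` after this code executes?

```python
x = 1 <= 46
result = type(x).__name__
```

x is bool; result = 'bool'

'bool'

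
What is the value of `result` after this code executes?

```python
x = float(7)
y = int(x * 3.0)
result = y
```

x = 7.0; y = 21; result = 21

21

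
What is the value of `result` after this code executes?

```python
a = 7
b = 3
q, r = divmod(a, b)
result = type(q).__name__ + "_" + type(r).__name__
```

a is int; b is int; q is int; r is int; result = 'int_int'

'int_int'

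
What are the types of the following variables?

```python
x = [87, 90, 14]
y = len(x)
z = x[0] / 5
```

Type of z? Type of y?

int / int = float; len() returns int

float, int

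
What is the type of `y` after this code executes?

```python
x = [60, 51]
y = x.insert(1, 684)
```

list.insert() returns None

NoneType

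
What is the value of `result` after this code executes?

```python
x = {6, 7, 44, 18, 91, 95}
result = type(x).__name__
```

x is set; result = 'set'

'set'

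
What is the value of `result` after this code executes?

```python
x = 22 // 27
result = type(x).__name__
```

x is int; result = 'int'

'int'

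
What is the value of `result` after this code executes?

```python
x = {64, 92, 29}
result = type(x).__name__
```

x is set; result = 'set'

'set'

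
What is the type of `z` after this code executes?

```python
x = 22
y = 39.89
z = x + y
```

int + float = float

float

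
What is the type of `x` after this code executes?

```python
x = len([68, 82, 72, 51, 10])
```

len() always returns int

int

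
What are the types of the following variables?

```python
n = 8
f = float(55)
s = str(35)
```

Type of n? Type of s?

n is assigned a bare integer (no decimal point), so it is an int; s is assigned the result of calling str(), which returns a str

int, str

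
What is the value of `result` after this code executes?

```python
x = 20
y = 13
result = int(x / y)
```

x = 20; y = 13; result = 1

1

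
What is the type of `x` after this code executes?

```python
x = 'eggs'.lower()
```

str.lower() returns str

str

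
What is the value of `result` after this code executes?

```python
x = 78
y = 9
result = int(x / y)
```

x = 78; y = 9; result = 8

8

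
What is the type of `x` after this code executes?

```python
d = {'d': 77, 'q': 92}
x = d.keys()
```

.keys() returns dict_keys view

dict_keys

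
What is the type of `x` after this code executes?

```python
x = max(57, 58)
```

max() of ints returns int

int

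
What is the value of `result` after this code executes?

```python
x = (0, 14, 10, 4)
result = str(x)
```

x = (0, 14, 10, 4); result = '(0, 14, 10, 4)'

'(0, 14, 10, 4)'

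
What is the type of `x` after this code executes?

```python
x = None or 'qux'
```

'or' with None returns the other truthy value (str)

str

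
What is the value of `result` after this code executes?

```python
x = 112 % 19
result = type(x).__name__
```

x is int; result = 'int'

'int'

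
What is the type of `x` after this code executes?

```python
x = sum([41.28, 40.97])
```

sum() of floats returns float

float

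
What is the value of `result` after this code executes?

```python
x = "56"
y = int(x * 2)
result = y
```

x = '56'; y = 5656; result = 5656

5656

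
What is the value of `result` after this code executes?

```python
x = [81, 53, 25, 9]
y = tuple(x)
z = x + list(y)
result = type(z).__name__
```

x is list; y is tuple; z is list; result = 'list'

'list'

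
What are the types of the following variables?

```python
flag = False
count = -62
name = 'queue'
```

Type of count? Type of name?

count is assigned a bare integer (no decimal point), so it is an int; name is assigned a quoted string literal, so it is a str

int, str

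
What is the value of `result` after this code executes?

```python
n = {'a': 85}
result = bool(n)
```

n = {'a': 85}; result = True

True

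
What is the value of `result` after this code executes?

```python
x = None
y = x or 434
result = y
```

x = None; y = 434; result = 434

434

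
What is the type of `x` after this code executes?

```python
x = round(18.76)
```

round() with no decimal places returns int

int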